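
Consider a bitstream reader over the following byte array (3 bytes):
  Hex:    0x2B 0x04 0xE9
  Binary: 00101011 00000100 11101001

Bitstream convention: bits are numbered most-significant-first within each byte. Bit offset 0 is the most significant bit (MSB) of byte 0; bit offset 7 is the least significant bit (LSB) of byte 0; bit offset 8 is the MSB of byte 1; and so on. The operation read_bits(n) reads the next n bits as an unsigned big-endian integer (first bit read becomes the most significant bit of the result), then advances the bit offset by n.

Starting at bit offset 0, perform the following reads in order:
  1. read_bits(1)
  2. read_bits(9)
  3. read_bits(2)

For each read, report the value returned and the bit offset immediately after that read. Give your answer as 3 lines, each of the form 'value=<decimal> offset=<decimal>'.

Read 1: bits[0:1] width=1 -> value=0 (bin 0); offset now 1 = byte 0 bit 1; 23 bits remain
Read 2: bits[1:10] width=9 -> value=172 (bin 010101100); offset now 10 = byte 1 bit 2; 14 bits remain
Read 3: bits[10:12] width=2 -> value=0 (bin 00); offset now 12 = byte 1 bit 4; 12 bits remain

Answer: value=0 offset=1
value=172 offset=10
value=0 offset=12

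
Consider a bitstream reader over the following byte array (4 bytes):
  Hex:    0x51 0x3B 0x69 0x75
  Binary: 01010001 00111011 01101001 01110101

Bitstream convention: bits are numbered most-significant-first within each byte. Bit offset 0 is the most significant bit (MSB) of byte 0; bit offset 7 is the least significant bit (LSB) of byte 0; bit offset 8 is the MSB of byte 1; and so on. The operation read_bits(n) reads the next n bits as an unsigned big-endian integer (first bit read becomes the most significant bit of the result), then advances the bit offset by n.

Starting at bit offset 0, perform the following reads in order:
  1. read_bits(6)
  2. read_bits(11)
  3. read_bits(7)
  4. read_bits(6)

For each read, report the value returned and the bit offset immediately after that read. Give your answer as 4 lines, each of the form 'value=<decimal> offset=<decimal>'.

Read 1: bits[0:6] width=6 -> value=20 (bin 010100); offset now 6 = byte 0 bit 6; 26 bits remain
Read 2: bits[6:17] width=11 -> value=630 (bin 01001110110); offset now 17 = byte 2 bit 1; 15 bits remain
Read 3: bits[17:24] width=7 -> value=105 (bin 1101001); offset now 24 = byte 3 bit 0; 8 bits remain
Read 4: bits[24:30] width=6 -> value=29 (bin 011101); offset now 30 = byte 3 bit 6; 2 bits remain

Answer: value=20 offset=6
value=630 offset=17
value=105 offset=24
value=29 offset=30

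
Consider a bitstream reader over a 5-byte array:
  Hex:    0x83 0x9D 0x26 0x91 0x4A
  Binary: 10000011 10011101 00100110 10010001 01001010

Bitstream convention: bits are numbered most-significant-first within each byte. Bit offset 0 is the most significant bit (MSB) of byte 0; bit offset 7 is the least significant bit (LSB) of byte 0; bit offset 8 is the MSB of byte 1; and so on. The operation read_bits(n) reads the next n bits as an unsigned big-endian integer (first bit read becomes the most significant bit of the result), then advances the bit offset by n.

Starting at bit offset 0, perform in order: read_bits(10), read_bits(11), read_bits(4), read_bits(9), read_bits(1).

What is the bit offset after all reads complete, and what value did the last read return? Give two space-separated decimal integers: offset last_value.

Answer: 35 0

Derivation:
Read 1: bits[0:10] width=10 -> value=526 (bin 1000001110); offset now 10 = byte 1 bit 2; 30 bits remain
Read 2: bits[10:21] width=11 -> value=932 (bin 01110100100); offset now 21 = byte 2 bit 5; 19 bits remain
Read 3: bits[21:25] width=4 -> value=13 (bin 1101); offset now 25 = byte 3 bit 1; 15 bits remain
Read 4: bits[25:34] width=9 -> value=69 (bin 001000101); offset now 34 = byte 4 bit 2; 6 bits remain
Read 5: bits[34:35] width=1 -> value=0 (bin 0); offset now 35 = byte 4 bit 3; 5 bits remain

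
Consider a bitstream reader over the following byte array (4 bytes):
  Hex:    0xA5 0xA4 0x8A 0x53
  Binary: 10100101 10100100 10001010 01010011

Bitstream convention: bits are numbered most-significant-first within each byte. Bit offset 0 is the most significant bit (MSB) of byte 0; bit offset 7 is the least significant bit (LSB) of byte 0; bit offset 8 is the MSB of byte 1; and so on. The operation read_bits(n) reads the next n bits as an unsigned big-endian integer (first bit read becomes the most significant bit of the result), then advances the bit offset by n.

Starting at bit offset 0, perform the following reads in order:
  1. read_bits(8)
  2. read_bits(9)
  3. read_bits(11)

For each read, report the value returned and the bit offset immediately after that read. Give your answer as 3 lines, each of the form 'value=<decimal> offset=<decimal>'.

Answer: value=165 offset=8
value=329 offset=17
value=165 offset=28

Derivation:
Read 1: bits[0:8] width=8 -> value=165 (bin 10100101); offset now 8 = byte 1 bit 0; 24 bits remain
Read 2: bits[8:17] width=9 -> value=329 (bin 101001001); offset now 17 = byte 2 bit 1; 15 bits remain
Read 3: bits[17:28] width=11 -> value=165 (bin 00010100101); offset now 28 = byte 3 bit 4; 4 bits remain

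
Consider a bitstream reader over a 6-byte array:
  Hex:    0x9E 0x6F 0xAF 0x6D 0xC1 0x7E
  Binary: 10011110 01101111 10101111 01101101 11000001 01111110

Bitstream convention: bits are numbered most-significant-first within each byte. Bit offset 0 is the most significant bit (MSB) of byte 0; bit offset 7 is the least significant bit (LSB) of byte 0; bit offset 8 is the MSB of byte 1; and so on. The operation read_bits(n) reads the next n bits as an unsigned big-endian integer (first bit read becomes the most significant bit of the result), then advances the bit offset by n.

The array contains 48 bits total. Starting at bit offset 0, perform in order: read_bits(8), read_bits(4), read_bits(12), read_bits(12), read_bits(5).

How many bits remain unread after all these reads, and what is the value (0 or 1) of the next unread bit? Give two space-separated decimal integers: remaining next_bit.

Read 1: bits[0:8] width=8 -> value=158 (bin 10011110); offset now 8 = byte 1 bit 0; 40 bits remain
Read 2: bits[8:12] width=4 -> value=6 (bin 0110); offset now 12 = byte 1 bit 4; 36 bits remain
Read 3: bits[12:24] width=12 -> value=4015 (bin 111110101111); offset now 24 = byte 3 bit 0; 24 bits remain
Read 4: bits[24:36] width=12 -> value=1756 (bin 011011011100); offset now 36 = byte 4 bit 4; 12 bits remain
Read 5: bits[36:41] width=5 -> value=2 (bin 00010); offset now 41 = byte 5 bit 1; 7 bits remain

Answer: 7 1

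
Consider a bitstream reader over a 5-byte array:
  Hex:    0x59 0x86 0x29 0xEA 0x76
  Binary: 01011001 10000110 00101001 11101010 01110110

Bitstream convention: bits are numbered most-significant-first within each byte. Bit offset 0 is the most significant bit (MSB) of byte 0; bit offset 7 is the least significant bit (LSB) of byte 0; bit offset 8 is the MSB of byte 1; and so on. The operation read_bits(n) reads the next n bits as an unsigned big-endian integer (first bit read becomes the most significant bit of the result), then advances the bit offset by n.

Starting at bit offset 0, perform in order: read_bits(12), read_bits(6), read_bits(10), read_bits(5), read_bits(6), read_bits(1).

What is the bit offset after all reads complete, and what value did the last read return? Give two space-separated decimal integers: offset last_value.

Read 1: bits[0:12] width=12 -> value=1432 (bin 010110011000); offset now 12 = byte 1 bit 4; 28 bits remain
Read 2: bits[12:18] width=6 -> value=24 (bin 011000); offset now 18 = byte 2 bit 2; 22 bits remain
Read 3: bits[18:28] width=10 -> value=670 (bin 1010011110); offset now 28 = byte 3 bit 4; 12 bits remain
Read 4: bits[28:33] width=5 -> value=20 (bin 10100); offset now 33 = byte 4 bit 1; 7 bits remain
Read 5: bits[33:39] width=6 -> value=59 (bin 111011); offset now 39 = byte 4 bit 7; 1 bits remain
Read 6: bits[39:40] width=1 -> value=0 (bin 0); offset now 40 = byte 5 bit 0; 0 bits remain

Answer: 40 0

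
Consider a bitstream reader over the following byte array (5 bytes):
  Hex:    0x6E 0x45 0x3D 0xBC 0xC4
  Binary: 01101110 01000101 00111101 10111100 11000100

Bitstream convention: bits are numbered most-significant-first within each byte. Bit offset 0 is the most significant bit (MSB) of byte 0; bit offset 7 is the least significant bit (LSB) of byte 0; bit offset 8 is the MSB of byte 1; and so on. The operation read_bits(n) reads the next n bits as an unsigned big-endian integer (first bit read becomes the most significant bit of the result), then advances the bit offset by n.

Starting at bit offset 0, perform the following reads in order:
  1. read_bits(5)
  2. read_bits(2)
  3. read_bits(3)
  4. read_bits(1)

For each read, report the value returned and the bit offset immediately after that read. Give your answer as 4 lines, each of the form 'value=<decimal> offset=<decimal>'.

Answer: value=13 offset=5
value=3 offset=7
value=1 offset=10
value=0 offset=11

Derivation:
Read 1: bits[0:5] width=5 -> value=13 (bin 01101); offset now 5 = byte 0 bit 5; 35 bits remain
Read 2: bits[5:7] width=2 -> value=3 (bin 11); offset now 7 = byte 0 bit 7; 33 bits remain
Read 3: bits[7:10] width=3 -> value=1 (bin 001); offset now 10 = byte 1 bit 2; 30 bits remain
Read 4: bits[10:11] width=1 -> value=0 (bin 0); offset now 11 = byte 1 bit 3; 29 bits remain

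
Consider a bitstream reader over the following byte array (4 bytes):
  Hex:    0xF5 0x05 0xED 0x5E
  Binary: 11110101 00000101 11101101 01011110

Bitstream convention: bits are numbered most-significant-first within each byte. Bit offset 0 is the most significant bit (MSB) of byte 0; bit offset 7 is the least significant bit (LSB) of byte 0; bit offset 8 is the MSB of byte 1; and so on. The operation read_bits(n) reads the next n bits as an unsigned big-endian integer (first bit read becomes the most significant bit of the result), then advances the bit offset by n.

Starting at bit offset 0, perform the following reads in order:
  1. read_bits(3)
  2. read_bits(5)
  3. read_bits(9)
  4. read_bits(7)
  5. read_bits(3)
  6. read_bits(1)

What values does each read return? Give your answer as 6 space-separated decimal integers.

Answer: 7 21 11 109 2 1

Derivation:
Read 1: bits[0:3] width=3 -> value=7 (bin 111); offset now 3 = byte 0 bit 3; 29 bits remain
Read 2: bits[3:8] width=5 -> value=21 (bin 10101); offset now 8 = byte 1 bit 0; 24 bits remain
Read 3: bits[8:17] width=9 -> value=11 (bin 000001011); offset now 17 = byte 2 bit 1; 15 bits remain
Read 4: bits[17:24] width=7 -> value=109 (bin 1101101); offset now 24 = byte 3 bit 0; 8 bits remain
Read 5: bits[24:27] width=3 -> value=2 (bin 010); offset now 27 = byte 3 bit 3; 5 bits remain
Read 6: bits[27:28] width=1 -> value=1 (bin 1); offset now 28 = byte 3 bit 4; 4 bits remain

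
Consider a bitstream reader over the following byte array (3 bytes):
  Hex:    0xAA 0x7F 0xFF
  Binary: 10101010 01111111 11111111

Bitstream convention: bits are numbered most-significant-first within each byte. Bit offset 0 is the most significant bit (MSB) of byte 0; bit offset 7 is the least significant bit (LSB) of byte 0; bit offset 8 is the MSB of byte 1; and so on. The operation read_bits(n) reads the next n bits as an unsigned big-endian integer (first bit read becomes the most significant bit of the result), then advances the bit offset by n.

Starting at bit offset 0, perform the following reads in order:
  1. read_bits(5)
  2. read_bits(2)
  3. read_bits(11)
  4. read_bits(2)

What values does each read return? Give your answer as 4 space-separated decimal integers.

Answer: 21 1 511 3

Derivation:
Read 1: bits[0:5] width=5 -> value=21 (bin 10101); offset now 5 = byte 0 bit 5; 19 bits remain
Read 2: bits[5:7] width=2 -> value=1 (bin 01); offset now 7 = byte 0 bit 7; 17 bits remain
Read 3: bits[7:18] width=11 -> value=511 (bin 00111111111); offset now 18 = byte 2 bit 2; 6 bits remain
Read 4: bits[18:20] width=2 -> value=3 (bin 11); offset now 20 = byte 2 bit 4; 4 bits remain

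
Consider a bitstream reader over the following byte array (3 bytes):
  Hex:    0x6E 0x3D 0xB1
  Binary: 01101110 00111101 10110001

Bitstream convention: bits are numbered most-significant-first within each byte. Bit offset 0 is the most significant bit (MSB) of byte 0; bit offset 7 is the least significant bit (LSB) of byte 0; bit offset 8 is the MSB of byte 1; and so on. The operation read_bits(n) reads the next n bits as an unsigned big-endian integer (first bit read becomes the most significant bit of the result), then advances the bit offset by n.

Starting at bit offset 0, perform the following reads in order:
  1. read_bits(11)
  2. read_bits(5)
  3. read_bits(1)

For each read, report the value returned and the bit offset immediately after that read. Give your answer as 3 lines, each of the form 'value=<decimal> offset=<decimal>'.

Read 1: bits[0:11] width=11 -> value=881 (bin 01101110001); offset now 11 = byte 1 bit 3; 13 bits remain
Read 2: bits[11:16] width=5 -> value=29 (bin 11101); offset now 16 = byte 2 bit 0; 8 bits remain
Read 3: bits[16:17] width=1 -> value=1 (bin 1); offset now 17 = byte 2 bit 1; 7 bits remain

Answer: value=881 offset=11
value=29 offset=16
value=1 offset=17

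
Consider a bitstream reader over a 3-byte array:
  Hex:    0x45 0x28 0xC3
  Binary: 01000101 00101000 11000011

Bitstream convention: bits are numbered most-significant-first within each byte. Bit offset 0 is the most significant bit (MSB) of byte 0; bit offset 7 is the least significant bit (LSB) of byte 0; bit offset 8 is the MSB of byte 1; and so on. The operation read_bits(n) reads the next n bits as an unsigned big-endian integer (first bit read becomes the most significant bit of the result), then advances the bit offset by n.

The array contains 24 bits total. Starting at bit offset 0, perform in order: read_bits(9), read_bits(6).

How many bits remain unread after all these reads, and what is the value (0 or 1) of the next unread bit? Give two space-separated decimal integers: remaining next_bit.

Answer: 9 0

Derivation:
Read 1: bits[0:9] width=9 -> value=138 (bin 010001010); offset now 9 = byte 1 bit 1; 15 bits remain
Read 2: bits[9:15] width=6 -> value=20 (bin 010100); offset now 15 = byte 1 bit 7; 9 bits remain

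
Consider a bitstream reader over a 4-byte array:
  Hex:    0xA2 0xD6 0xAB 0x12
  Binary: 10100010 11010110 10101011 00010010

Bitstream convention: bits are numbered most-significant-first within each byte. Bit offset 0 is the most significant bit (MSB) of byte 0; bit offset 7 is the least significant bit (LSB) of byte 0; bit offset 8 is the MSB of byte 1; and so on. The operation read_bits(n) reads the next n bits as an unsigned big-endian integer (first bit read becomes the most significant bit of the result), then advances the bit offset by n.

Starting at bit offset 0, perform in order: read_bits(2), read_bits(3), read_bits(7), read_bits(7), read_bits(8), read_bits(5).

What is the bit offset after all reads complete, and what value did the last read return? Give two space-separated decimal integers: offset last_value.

Answer: 32 18

Derivation:
Read 1: bits[0:2] width=2 -> value=2 (bin 10); offset now 2 = byte 0 bit 2; 30 bits remain
Read 2: bits[2:5] width=3 -> value=4 (bin 100); offset now 5 = byte 0 bit 5; 27 bits remain
Read 3: bits[5:12] width=7 -> value=45 (bin 0101101); offset now 12 = byte 1 bit 4; 20 bits remain
Read 4: bits[12:19] width=7 -> value=53 (bin 0110101); offset now 19 = byte 2 bit 3; 13 bits remain
Read 5: bits[19:27] width=8 -> value=88 (bin 01011000); offset now 27 = byte 3 bit 3; 5 bits remain
Read 6: bits[27:32] width=5 -> value=18 (bin 10010); offset now 32 = byte 4 bit 0; 0 bits remain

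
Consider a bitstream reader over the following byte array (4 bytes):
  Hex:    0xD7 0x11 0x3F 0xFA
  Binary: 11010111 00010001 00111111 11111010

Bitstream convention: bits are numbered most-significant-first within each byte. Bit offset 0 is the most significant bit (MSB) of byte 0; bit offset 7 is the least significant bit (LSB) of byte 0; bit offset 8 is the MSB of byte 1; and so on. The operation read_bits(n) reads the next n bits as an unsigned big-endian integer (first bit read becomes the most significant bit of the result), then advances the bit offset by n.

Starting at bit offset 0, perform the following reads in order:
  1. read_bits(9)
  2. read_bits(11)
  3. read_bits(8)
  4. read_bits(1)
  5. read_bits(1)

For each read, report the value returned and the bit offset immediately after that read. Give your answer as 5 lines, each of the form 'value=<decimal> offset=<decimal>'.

Read 1: bits[0:9] width=9 -> value=430 (bin 110101110); offset now 9 = byte 1 bit 1; 23 bits remain
Read 2: bits[9:20] width=11 -> value=275 (bin 00100010011); offset now 20 = byte 2 bit 4; 12 bits remain
Read 3: bits[20:28] width=8 -> value=255 (bin 11111111); offset now 28 = byte 3 bit 4; 4 bits remain
Read 4: bits[28:29] width=1 -> value=1 (bin 1); offset now 29 = byte 3 bit 5; 3 bits remain
Read 5: bits[29:30] width=1 -> value=0 (bin 0); offset now 30 = byte 3 bit 6; 2 bits remain

Answer: value=430 offset=9
value=275 offset=20
value=255 offset=28
value=1 offset=29
value=0 offset=30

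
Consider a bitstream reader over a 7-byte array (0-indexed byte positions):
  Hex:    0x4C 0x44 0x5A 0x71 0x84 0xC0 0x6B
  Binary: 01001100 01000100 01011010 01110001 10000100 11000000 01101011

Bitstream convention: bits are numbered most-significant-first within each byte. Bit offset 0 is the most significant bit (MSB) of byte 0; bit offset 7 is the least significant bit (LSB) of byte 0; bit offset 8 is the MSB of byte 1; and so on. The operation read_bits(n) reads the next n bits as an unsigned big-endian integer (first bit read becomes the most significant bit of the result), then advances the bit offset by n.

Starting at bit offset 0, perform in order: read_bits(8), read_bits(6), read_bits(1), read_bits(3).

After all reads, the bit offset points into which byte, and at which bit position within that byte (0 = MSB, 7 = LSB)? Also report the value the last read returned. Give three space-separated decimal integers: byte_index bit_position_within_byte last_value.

Answer: 2 2 1

Derivation:
Read 1: bits[0:8] width=8 -> value=76 (bin 01001100); offset now 8 = byte 1 bit 0; 48 bits remain
Read 2: bits[8:14] width=6 -> value=17 (bin 010001); offset now 14 = byte 1 bit 6; 42 bits remain
Read 3: bits[14:15] width=1 -> value=0 (bin 0); offset now 15 = byte 1 bit 7; 41 bits remain
Read 4: bits[15:18] width=3 -> value=1 (bin 001); offset now 18 = byte 2 bit 2; 38 bits remain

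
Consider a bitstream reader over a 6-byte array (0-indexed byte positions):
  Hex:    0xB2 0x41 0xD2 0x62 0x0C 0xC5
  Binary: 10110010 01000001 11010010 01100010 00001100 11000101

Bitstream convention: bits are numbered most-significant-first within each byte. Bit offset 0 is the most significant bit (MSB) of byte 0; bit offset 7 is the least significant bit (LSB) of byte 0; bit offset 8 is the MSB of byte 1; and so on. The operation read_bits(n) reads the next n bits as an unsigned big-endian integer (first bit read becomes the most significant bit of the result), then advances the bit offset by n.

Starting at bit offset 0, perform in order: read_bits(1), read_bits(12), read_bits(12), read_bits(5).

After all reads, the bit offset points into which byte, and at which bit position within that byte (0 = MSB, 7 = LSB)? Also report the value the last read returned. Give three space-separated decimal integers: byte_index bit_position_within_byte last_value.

Answer: 3 6 24

Derivation:
Read 1: bits[0:1] width=1 -> value=1 (bin 1); offset now 1 = byte 0 bit 1; 47 bits remain
Read 2: bits[1:13] width=12 -> value=1608 (bin 011001001000); offset now 13 = byte 1 bit 5; 35 bits remain
Read 3: bits[13:25] width=12 -> value=932 (bin 001110100100); offset now 25 = byte 3 bit 1; 23 bits remain
Read 4: bits[25:30] width=5 -> value=24 (bin 11000); offset now 30 = byte 3 bit 6; 18 bits remain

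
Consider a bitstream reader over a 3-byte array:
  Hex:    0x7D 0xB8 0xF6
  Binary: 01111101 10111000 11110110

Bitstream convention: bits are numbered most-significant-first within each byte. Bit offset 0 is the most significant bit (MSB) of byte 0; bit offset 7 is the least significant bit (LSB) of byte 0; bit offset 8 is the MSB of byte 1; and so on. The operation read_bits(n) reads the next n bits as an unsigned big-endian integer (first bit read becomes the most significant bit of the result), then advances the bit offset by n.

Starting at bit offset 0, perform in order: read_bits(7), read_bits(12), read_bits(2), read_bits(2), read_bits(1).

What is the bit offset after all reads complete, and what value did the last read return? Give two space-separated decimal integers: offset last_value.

Answer: 24 0

Derivation:
Read 1: bits[0:7] width=7 -> value=62 (bin 0111110); offset now 7 = byte 0 bit 7; 17 bits remain
Read 2: bits[7:19] width=12 -> value=3527 (bin 110111000111); offset now 19 = byte 2 bit 3; 5 bits remain
Read 3: bits[19:21] width=2 -> value=2 (bin 10); offset now 21 = byte 2 bit 5; 3 bits remain
Read 4: bits[21:23] width=2 -> value=3 (bin 11); offset now 23 = byte 2 bit 7; 1 bits remain
Read 5: bits[23:24] width=1 -> value=0 (bin 0); offset now 24 = byte 3 bit 0; 0 bits remain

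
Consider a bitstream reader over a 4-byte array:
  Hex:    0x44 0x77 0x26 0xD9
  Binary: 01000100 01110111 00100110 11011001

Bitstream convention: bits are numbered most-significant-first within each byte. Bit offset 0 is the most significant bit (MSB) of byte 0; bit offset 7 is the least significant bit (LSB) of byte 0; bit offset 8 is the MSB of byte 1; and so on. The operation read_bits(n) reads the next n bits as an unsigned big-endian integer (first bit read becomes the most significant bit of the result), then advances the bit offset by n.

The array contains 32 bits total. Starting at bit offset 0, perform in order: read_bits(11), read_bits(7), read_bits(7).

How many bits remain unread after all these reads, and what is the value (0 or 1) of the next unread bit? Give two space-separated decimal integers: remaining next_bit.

Answer: 7 1

Derivation:
Read 1: bits[0:11] width=11 -> value=547 (bin 01000100011); offset now 11 = byte 1 bit 3; 21 bits remain
Read 2: bits[11:18] width=7 -> value=92 (bin 1011100); offset now 18 = byte 2 bit 2; 14 bits remain
Read 3: bits[18:25] width=7 -> value=77 (bin 1001101); offset now 25 = byte 3 bit 1; 7 bits remain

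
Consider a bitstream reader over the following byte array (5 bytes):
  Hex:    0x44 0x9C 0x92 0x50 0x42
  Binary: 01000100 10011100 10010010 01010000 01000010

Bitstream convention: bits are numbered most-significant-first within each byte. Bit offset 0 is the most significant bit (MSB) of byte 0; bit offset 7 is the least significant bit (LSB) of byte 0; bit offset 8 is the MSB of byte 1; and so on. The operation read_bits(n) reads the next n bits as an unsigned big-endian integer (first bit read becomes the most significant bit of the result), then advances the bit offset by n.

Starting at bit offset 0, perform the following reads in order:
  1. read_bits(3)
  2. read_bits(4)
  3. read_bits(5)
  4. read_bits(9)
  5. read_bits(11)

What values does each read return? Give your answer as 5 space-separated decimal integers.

Read 1: bits[0:3] width=3 -> value=2 (bin 010); offset now 3 = byte 0 bit 3; 37 bits remain
Read 2: bits[3:7] width=4 -> value=2 (bin 0010); offset now 7 = byte 0 bit 7; 33 bits remain
Read 3: bits[7:12] width=5 -> value=9 (bin 01001); offset now 12 = byte 1 bit 4; 28 bits remain
Read 4: bits[12:21] width=9 -> value=402 (bin 110010010); offset now 21 = byte 2 bit 5; 19 bits remain
Read 5: bits[21:32] width=11 -> value=592 (bin 01001010000); offset now 32 = byte 4 bit 0; 8 bits remain

Answer: 2 2 9 402 592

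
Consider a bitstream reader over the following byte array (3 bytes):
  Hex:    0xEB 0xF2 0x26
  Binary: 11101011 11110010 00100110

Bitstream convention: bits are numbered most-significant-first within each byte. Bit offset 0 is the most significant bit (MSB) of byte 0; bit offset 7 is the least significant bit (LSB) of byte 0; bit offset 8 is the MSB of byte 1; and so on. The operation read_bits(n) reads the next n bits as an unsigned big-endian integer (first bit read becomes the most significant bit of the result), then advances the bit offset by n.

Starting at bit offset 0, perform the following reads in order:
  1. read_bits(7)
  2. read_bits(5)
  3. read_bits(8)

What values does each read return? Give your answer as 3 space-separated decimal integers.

Answer: 117 31 34

Derivation:
Read 1: bits[0:7] width=7 -> value=117 (bin 1110101); offset now 7 = byte 0 bit 7; 17 bits remain
Read 2: bits[7:12] width=5 -> value=31 (bin 11111); offset now 12 = byte 1 bit 4; 12 bits remain
Read 3: bits[12:20] width=8 -> value=34 (bin 00100010); offset now 20 = byte 2 bit 4; 4 bits remain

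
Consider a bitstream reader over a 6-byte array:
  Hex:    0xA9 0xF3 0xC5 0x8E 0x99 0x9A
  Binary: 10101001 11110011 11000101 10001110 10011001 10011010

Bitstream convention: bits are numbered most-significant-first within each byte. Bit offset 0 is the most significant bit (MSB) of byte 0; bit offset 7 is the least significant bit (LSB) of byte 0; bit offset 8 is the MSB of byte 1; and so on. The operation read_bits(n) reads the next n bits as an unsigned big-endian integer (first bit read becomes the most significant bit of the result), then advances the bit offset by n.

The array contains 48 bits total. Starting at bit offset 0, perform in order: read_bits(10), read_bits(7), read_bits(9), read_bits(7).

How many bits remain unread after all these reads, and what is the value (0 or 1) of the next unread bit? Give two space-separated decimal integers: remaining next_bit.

Answer: 15 0

Derivation:
Read 1: bits[0:10] width=10 -> value=679 (bin 1010100111); offset now 10 = byte 1 bit 2; 38 bits remain
Read 2: bits[10:17] width=7 -> value=103 (bin 1100111); offset now 17 = byte 2 bit 1; 31 bits remain
Read 3: bits[17:26] width=9 -> value=278 (bin 100010110); offset now 26 = byte 3 bit 2; 22 bits remain
Read 4: bits[26:33] width=7 -> value=29 (bin 0011101); offset now 33 = byte 4 bit 1; 15 bits remain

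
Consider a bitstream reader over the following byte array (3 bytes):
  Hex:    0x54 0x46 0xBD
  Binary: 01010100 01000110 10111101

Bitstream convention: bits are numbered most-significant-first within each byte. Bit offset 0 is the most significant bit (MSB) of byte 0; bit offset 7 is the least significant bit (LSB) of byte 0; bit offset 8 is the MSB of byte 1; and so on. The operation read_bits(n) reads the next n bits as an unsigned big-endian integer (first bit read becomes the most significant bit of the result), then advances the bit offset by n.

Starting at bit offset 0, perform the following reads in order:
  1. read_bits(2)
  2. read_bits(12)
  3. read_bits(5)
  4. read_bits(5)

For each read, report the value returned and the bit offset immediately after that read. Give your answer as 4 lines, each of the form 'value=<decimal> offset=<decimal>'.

Read 1: bits[0:2] width=2 -> value=1 (bin 01); offset now 2 = byte 0 bit 2; 22 bits remain
Read 2: bits[2:14] width=12 -> value=1297 (bin 010100010001); offset now 14 = byte 1 bit 6; 10 bits remain
Read 3: bits[14:19] width=5 -> value=21 (bin 10101); offset now 19 = byte 2 bit 3; 5 bits remain
Read 4: bits[19:24] width=5 -> value=29 (bin 11101); offset now 24 = byte 3 bit 0; 0 bits remain

Answer: value=1 offset=2
value=1297 offset=14
value=21 offset=19
value=29 offset=24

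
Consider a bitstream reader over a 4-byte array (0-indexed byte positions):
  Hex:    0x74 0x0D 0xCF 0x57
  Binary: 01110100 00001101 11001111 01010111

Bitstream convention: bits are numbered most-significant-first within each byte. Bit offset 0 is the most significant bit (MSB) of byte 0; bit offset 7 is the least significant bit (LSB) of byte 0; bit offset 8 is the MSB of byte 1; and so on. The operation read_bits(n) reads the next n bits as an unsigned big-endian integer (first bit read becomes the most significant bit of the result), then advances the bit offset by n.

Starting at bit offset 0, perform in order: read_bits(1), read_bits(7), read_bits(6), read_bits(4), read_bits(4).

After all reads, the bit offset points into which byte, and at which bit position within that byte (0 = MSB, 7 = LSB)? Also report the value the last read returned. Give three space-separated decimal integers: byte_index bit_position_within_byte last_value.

Read 1: bits[0:1] width=1 -> value=0 (bin 0); offset now 1 = byte 0 bit 1; 31 bits remain
Read 2: bits[1:8] width=7 -> value=116 (bin 1110100); offset now 8 = byte 1 bit 0; 24 bits remain
Read 3: bits[8:14] width=6 -> value=3 (bin 000011); offset now 14 = byte 1 bit 6; 18 bits remain
Read 4: bits[14:18] width=4 -> value=7 (bin 0111); offset now 18 = byte 2 bit 2; 14 bits remain
Read 5: bits[18:22] width=4 -> value=3 (bin 0011); offset now 22 = byte 2 bit 6; 10 bits remain

Answer: 2 6 3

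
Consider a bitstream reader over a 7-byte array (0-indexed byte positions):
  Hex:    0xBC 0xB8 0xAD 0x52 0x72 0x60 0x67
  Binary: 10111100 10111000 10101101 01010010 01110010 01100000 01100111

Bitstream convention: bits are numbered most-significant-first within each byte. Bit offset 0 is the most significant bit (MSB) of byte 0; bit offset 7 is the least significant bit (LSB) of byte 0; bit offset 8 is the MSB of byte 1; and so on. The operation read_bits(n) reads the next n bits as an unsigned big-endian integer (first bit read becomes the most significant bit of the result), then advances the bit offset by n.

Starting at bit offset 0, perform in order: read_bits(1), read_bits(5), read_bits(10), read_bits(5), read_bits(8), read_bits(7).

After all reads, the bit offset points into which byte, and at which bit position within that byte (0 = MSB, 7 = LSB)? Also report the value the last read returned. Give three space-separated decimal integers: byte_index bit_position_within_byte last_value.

Read 1: bits[0:1] width=1 -> value=1 (bin 1); offset now 1 = byte 0 bit 1; 55 bits remain
Read 2: bits[1:6] width=5 -> value=15 (bin 01111); offset now 6 = byte 0 bit 6; 50 bits remain
Read 3: bits[6:16] width=10 -> value=184 (bin 0010111000); offset now 16 = byte 2 bit 0; 40 bits remain
Read 4: bits[16:21] width=5 -> value=21 (bin 10101); offset now 21 = byte 2 bit 5; 35 bits remain
Read 5: bits[21:29] width=8 -> value=170 (bin 10101010); offset now 29 = byte 3 bit 5; 27 bits remain
Read 6: bits[29:36] width=7 -> value=39 (bin 0100111); offset now 36 = byte 4 bit 4; 20 bits remain

Answer: 4 4 39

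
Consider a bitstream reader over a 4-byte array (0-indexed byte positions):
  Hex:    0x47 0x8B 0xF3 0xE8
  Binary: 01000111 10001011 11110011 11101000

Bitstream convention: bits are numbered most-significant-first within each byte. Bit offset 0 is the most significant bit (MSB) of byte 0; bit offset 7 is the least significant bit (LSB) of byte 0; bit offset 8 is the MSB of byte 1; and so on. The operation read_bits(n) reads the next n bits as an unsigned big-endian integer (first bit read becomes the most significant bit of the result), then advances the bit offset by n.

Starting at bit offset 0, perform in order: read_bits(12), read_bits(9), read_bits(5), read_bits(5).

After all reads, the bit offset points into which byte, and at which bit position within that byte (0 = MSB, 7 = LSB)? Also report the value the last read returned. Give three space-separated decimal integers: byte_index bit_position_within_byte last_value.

Read 1: bits[0:12] width=12 -> value=1144 (bin 010001111000); offset now 12 = byte 1 bit 4; 20 bits remain
Read 2: bits[12:21] width=9 -> value=382 (bin 101111110); offset now 21 = byte 2 bit 5; 11 bits remain
Read 3: bits[21:26] width=5 -> value=15 (bin 01111); offset now 26 = byte 3 bit 2; 6 bits remain
Read 4: bits[26:31] width=5 -> value=20 (bin 10100); offset now 31 = byte 3 bit 7; 1 bits remain

Answer: 3 7 20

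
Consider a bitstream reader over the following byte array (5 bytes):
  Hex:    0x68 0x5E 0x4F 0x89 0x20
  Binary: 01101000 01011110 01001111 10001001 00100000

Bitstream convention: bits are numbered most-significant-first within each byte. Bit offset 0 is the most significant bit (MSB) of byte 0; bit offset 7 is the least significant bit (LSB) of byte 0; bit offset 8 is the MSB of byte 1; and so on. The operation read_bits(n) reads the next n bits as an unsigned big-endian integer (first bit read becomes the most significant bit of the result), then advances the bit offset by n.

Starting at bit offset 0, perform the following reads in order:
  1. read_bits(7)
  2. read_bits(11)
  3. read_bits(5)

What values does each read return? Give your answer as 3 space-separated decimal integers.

Read 1: bits[0:7] width=7 -> value=52 (bin 0110100); offset now 7 = byte 0 bit 7; 33 bits remain
Read 2: bits[7:18] width=11 -> value=377 (bin 00101111001); offset now 18 = byte 2 bit 2; 22 bits remain
Read 3: bits[18:23] width=5 -> value=7 (bin 00111); offset now 23 = byte 2 bit 7; 17 bits remain

Answer: 52 377 7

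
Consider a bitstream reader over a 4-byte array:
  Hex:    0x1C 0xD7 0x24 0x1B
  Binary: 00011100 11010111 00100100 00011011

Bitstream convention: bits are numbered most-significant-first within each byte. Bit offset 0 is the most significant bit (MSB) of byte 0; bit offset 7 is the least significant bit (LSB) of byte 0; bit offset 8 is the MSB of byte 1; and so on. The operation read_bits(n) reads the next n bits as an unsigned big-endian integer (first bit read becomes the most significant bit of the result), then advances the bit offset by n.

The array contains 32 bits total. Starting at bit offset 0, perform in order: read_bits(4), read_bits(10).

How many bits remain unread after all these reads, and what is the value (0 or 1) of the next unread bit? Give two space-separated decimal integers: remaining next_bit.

Read 1: bits[0:4] width=4 -> value=1 (bin 0001); offset now 4 = byte 0 bit 4; 28 bits remain
Read 2: bits[4:14] width=10 -> value=821 (bin 1100110101); offset now 14 = byte 1 bit 6; 18 bits remain

Answer: 18 1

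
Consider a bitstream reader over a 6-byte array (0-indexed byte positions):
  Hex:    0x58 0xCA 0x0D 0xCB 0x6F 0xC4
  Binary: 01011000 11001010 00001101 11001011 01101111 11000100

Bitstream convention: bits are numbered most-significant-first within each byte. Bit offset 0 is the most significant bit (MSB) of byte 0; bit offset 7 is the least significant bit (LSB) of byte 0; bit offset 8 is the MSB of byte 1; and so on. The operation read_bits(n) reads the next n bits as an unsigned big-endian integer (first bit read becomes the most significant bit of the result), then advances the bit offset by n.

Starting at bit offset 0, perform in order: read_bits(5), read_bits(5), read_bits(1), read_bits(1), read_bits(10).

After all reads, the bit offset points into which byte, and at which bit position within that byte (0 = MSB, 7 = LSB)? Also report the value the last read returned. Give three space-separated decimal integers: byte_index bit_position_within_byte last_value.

Answer: 2 6 643

Derivation:
Read 1: bits[0:5] width=5 -> value=11 (bin 01011); offset now 5 = byte 0 bit 5; 43 bits remain
Read 2: bits[5:10] width=5 -> value=3 (bin 00011); offset now 10 = byte 1 bit 2; 38 bits remain
Read 3: bits[10:11] width=1 -> value=0 (bin 0); offset now 11 = byte 1 bit 3; 37 bits remain
Read 4: bits[11:12] width=1 -> value=0 (bin 0); offset now 12 = byte 1 bit 4; 36 bits remain
Read 5: bits[12:22] width=10 -> value=643 (bin 1010000011); offset now 22 = byte 2 bit 6; 26 bits remain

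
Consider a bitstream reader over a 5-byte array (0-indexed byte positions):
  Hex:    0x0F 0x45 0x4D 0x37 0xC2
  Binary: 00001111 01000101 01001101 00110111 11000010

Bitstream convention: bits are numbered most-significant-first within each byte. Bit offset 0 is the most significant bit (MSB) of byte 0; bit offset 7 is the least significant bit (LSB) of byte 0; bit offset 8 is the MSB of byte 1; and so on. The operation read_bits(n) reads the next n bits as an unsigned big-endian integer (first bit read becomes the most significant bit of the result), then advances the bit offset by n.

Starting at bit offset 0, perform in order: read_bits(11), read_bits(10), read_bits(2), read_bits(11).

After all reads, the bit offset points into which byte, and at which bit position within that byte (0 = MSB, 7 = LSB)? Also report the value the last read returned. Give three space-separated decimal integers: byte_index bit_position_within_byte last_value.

Answer: 4 2 1247

Derivation:
Read 1: bits[0:11] width=11 -> value=122 (bin 00001111010); offset now 11 = byte 1 bit 3; 29 bits remain
Read 2: bits[11:21] width=10 -> value=169 (bin 0010101001); offset now 21 = byte 2 bit 5; 19 bits remain
Read 3: bits[21:23] width=2 -> value=2 (bin 10); offset now 23 = byte 2 bit 7; 17 bits remain
Read 4: bits[23:34] width=11 -> value=1247 (bin 10011011111); offset now 34 = byte 4 bit 2; 6 bits remain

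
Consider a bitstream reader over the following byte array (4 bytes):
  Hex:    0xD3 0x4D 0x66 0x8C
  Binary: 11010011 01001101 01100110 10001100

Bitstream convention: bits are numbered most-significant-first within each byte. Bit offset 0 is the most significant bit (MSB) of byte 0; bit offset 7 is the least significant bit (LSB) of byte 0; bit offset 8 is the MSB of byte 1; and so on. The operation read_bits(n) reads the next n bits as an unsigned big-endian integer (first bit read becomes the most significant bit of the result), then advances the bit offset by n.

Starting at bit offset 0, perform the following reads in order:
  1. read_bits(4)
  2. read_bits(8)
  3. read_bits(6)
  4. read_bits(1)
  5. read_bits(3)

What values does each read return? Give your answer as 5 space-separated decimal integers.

Read 1: bits[0:4] width=4 -> value=13 (bin 1101); offset now 4 = byte 0 bit 4; 28 bits remain
Read 2: bits[4:12] width=8 -> value=52 (bin 00110100); offset now 12 = byte 1 bit 4; 20 bits remain
Read 3: bits[12:18] width=6 -> value=53 (bin 110101); offset now 18 = byte 2 bit 2; 14 bits remain
Read 4: bits[18:19] width=1 -> value=1 (bin 1); offset now 19 = byte 2 bit 3; 13 bits remain
Read 5: bits[19:22] width=3 -> value=1 (bin 001); offset now 22 = byte 2 bit 6; 10 bits remain

Answer: 13 52 53 1 1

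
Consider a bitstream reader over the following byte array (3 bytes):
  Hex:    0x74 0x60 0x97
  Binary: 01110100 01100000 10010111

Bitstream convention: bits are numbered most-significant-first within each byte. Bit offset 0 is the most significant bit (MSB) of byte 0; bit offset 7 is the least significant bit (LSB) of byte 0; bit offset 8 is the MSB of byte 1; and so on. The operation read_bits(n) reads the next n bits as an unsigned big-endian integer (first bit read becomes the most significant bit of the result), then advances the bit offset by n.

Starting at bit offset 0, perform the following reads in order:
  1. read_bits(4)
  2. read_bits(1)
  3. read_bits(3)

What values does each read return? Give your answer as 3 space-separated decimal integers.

Read 1: bits[0:4] width=4 -> value=7 (bin 0111); offset now 4 = byte 0 bit 4; 20 bits remain
Read 2: bits[4:5] width=1 -> value=0 (bin 0); offset now 5 = byte 0 bit 5; 19 bits remain
Read 3: bits[5:8] width=3 -> value=4 (bin 100); offset now 8 = byte 1 bit 0; 16 bits remain

Answer: 7 0 4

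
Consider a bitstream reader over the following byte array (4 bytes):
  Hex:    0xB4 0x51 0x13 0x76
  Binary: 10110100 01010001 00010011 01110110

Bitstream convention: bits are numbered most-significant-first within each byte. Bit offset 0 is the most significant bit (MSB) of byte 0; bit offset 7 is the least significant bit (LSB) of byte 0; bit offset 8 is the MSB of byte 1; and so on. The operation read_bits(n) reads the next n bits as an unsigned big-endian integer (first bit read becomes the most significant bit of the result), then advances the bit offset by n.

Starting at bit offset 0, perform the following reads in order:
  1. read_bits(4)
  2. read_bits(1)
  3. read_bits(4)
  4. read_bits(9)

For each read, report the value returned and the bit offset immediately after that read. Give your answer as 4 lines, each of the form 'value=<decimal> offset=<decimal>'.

Answer: value=11 offset=4
value=0 offset=5
value=8 offset=9
value=324 offset=18

Derivation:
Read 1: bits[0:4] width=4 -> value=11 (bin 1011); offset now 4 = byte 0 bit 4; 28 bits remain
Read 2: bits[4:5] width=1 -> value=0 (bin 0); offset now 5 = byte 0 bit 5; 27 bits remain
Read 3: bits[5:9] width=4 -> value=8 (bin 1000); offset now 9 = byte 1 bit 1; 23 bits remain
Read 4: bits[9:18] width=9 -> value=324 (bin 101000100); offset now 18 = byte 2 bit 2; 14 bits remain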